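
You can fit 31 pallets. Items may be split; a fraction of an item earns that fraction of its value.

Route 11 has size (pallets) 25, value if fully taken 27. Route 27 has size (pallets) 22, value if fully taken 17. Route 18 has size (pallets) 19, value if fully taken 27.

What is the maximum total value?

39.96

Best value per unit of size first: Route 18 27/19≈1.42, Route 11 27/25≈1.08, Route 27 17/22≈0.773.
All 19 pallets of Route 18 fit (value 27) — 12 remain.
Fill the last 12 pallets with part of Route 11: 12/25 of it earns 12.96.
Total value = 39.96.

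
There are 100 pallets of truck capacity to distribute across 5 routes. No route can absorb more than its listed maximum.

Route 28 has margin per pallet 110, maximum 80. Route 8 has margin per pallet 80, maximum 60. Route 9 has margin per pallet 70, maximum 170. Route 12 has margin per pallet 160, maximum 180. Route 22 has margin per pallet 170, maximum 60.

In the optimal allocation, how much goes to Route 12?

40

Highest margin per pallet first: Route 22 170 > Route 12 160 > Route 28 110 > Route 8 80 > Route 9 70.
Route 22 takes 60 to reach its cap of 60 → 40 left.
Only 40 left; Route 12 takes them to reach 40.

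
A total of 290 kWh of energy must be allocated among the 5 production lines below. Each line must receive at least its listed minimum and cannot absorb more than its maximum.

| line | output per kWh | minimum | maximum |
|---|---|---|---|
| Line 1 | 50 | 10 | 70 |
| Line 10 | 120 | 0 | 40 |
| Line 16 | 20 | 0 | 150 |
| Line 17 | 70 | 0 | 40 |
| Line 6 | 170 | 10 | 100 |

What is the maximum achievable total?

28900

Meeting every minimum uses 10+0+0+0+10 = 20 kWh, leaving 270.
Rank by output per kWh: Line 6 170 > Line 10 120 > Line 17 70 > Line 1 50 > Line 16 20.
Line 6 takes 90 more to reach its cap of 100 → 180 left.
Line 10: +40 to 40 (cap) → 140 left.
Line 17: +40 to 40 (cap) → 100 left.
Give Line 1 60 more to hit its cap of 70 → 40 left.
Only 40 left; Line 16 takes them to reach 40.
Total = 50×70 + 120×40 + 20×40 + 70×40 + 170×100 = 28900.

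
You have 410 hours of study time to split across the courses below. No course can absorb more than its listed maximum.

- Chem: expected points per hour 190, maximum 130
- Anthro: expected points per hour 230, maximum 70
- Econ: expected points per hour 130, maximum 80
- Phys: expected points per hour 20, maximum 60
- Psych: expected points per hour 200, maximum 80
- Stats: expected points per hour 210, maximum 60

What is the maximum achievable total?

Order the courses by expected points per hour: Anthro 230 > Stats 210 > Psych 200 > Chem 190 > Econ 130 > Phys 20.
Give Anthro 70 to hit its cap of 70 → 340 left.
Stats: +60 to 60 (cap) → 280 left.
Give Psych 80 to hit its cap of 80 → 200 left.
Chem takes 130 to reach its cap of 130 → 70 left.
Econ: +70 (room for 80) → 70. Pool exhausted.
Total = 190×130 + 230×70 + 130×70 + 200×80 + 210×60 = 78500.

78500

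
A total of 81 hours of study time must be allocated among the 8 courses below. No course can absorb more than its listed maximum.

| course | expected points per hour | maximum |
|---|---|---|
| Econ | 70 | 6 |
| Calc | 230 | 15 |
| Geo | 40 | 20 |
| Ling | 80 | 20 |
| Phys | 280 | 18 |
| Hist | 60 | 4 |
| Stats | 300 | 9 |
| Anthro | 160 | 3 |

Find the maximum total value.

14170

Highest expected points per hour first: Stats 300 > Phys 280 > Calc 230 > Anthro 160 > Ling 80 > Econ 70 > Hist 60 > Geo 40.
Stats takes 9 to reach its cap of 9 — 72 left.
Phys takes 18 to reach its cap of 18 — 54 left.
Calc takes 15 to reach its cap of 15 — 39 left.
Anthro takes 3 to reach its cap of 3 — 36 left.
Ling takes 20 to reach its cap of 20 — 16 left.
Econ: +6 to 6 (cap) — 10 left.
Hist takes 4 to reach its cap of 4 — 6 left.
Geo has room for 20 but only 6 remain, so it gets 6.
Total = 70×6 + 230×15 + 40×6 + 80×20 + 280×18 + 60×4 + 300×9 + 160×3 = 14170.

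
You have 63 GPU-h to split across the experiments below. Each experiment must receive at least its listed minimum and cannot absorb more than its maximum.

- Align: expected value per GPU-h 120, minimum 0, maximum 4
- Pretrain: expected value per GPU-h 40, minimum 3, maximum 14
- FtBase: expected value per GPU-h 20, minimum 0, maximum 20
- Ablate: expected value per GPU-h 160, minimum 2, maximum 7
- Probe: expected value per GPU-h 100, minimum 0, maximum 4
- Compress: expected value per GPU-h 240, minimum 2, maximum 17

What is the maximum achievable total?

6980

Meeting every minimum uses 0+3+0+2+0+2 = 7 GPU-h, leaving 56.
Rank by expected value per GPU-h: Compress 240 > Ablate 160 > Align 120 > Probe 100 > Pretrain 40 > FtBase 20.
Compress: +15 to 17 (cap) ; 41 left.
Ablate takes 5 more to reach its cap of 7 ; 36 left.
Align takes 4 more to reach its cap of 4 ; 32 left.
Probe: +4 to 4 (cap) ; 28 left.
Give Pretrain 11 more to hit its cap of 14 ; 17 left.
Only 17 left; FtBase takes them to reach 17.
Total = 120×4 + 40×14 + 20×17 + 160×7 + 100×4 + 240×17 = 6980.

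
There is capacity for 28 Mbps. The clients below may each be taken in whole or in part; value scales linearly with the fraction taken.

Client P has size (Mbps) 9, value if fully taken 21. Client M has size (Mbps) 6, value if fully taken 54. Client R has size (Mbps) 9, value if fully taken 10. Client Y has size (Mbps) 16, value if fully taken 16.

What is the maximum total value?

Sort by value density: Client M 54/6≈9, Client P 21/9≈2.33, Client R 10/9≈1.11, Client Y 16/16≈1.
Take all of Client M (6 Mbps, value 54) — 22 Mbps left.
Client P: take in full, 9 Mbps for value 21 — 13 left.
All 9 Mbps of Client R fit (value 10) — 4 remain.
Only 4 Mbps remain; take 4/16 of Client Y for value 16×4/16 = 4.
Total value = 89.

89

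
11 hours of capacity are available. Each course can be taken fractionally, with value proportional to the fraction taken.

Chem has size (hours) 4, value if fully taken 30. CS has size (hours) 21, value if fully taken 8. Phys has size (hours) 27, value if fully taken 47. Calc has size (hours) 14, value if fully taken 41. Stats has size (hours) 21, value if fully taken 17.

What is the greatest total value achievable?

50.5

Sort by value density: Chem 30/4≈7.5, Calc 41/14≈2.93, Phys 47/27≈1.74, Stats 17/21≈0.81, CS 8/21≈0.381.
All 4 hours of Chem fit (value 30) — 7 remain.
Only 7 hours remain; take 7/14 of Calc for value 41×7/14 = 20.5.
Total value = 50.5.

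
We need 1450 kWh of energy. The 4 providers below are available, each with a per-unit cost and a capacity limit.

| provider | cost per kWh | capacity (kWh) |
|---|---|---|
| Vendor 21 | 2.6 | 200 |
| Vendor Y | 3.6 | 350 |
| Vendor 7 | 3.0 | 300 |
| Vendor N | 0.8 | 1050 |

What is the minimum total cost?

Fill from the cheapest provider first.
Vendor N at 0.8: take all 1050 kWh → 400 still needed.
Take 200 from Vendor 21 at 2.6 → need 200 more.
Vendor 7 (3.0): take the remaining 200 → done.
Vendor Y: unused.
Cost = 1050×0.8 + 200×2.6 + 200×3.0 = 1960.

1960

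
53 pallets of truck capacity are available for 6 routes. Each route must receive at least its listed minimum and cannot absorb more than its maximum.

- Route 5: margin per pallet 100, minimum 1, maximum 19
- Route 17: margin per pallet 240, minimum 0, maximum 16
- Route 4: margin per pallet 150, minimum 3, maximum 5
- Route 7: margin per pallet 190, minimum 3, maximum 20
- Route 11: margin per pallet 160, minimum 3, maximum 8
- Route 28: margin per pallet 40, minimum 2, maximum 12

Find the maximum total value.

Meeting every minimum uses 1+0+3+3+3+2 = 12 pallets, leaving 41.
Rank by margin per pallet: Route 17 240 > Route 7 190 > Route 11 160 > Route 4 150 > Route 5 100 > Route 28 40.
Route 17 takes 16 more to reach its cap of 16 → 25 left.
Give Route 7 17 more to hit its cap of 20 → 8 left.
Route 11: +5 to 8 (cap) → 3 left.
Give Route 4 2 more to hit its cap of 5 → 1 left.
Route 5 has room for 18 more but only 1 remain, so it gets 2.
Total = 100×2 + 240×16 + 150×5 + 190×20 + 160×8 + 40×2 = 9950.

9950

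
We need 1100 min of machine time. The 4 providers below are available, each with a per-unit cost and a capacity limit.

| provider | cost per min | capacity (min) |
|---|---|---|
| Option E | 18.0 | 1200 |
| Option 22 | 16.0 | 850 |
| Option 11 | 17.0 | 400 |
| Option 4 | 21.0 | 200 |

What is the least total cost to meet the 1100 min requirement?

17850

Cheapest first:
Option 22 at 16.0: take all 850 min → 250 still needed.
Option 11 (17.0): take the remaining 250 → done.
Option E, Option 4: unused.
Cost = 850×16.0 + 250×17.0 = 17850.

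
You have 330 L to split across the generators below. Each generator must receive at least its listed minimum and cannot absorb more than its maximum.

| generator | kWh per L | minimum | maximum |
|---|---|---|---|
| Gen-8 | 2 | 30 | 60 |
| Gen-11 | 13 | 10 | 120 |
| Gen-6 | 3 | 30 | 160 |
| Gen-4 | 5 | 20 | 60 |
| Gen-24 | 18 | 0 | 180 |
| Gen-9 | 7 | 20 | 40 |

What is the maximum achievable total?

Meeting every minimum uses 30+10+30+20+0+20 = 110 L, leaving 220.
Highest kWh per L first: Gen-24 18 > Gen-11 13 > Gen-9 7 > Gen-4 5 > Gen-6 3 > Gen-8 2.
Gen-24 takes 180 more to reach its cap of 180 ; 40 left.
Gen-11 has room for 110 more but only 40 remain, so it gets 50.
Total = 2×30 + 13×50 + 3×30 + 5×20 + 18×180 + 7×20 = 4280.

4280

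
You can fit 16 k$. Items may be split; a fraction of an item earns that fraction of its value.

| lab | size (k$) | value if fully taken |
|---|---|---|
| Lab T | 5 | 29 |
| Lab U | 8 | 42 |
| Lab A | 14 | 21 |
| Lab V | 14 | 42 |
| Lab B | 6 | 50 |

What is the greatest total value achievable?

Rank by value-to-size ratio: Lab B 50/6≈8.33, Lab T 29/5≈5.8, Lab U 42/8≈5.25, Lab V 42/14≈3, Lab A 21/14≈1.5.
Take all of Lab B (6 k$, value 50) — 10 k$ left.
All 5 k$ of Lab T fit (value 29) — 5 remain.
Only 5 k$ remain; take 5/8 of Lab U for value 42×5/8 = 26.25.
Total value = 105.25.

105.25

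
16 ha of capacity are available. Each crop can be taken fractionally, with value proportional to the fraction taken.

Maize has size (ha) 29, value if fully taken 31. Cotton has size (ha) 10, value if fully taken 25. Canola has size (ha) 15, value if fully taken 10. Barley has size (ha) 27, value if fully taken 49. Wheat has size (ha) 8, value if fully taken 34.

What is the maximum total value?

54

Best value per unit of size first: Wheat 34/8≈4.25, Cotton 25/10≈2.5, Barley 49/27≈1.81, Maize 31/29≈1.07, Canola 10/15≈0.667.
All 8 ha of Wheat fit (value 34) ; 8 remain.
Only 8 ha remain; take 8/10 of Cotton for value 25×8/10 = 20.
Total value = 54.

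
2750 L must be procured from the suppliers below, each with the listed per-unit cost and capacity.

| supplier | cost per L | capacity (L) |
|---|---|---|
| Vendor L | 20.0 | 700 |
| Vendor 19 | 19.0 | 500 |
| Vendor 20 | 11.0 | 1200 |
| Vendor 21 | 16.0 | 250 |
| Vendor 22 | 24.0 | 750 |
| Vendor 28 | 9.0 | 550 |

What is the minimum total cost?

36650

Use suppliers in increasing cost order.
Vendor 28 at 9.0: take all 550 L ; 2200 still needed.
Take 1200 from Vendor 20 at 11.0 ; need 1000 more.
Take 250 from Vendor 21 at 16.0 ; need 750 more.
Vendor 19 (19.0): use full 500 ; 250 L to go.
Vendor L (20.0): take the remaining 250 ; done.
Vendor 22: unused.
Cost = 550×9.0 + 1200×11.0 + 250×16.0 + 500×19.0 + 250×20.0 = 36650.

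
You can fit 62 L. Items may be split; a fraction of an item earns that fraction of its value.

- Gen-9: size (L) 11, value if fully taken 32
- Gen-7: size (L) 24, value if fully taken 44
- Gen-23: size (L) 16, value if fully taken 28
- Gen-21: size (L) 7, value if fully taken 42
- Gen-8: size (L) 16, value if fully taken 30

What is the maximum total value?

155

Best value per unit of size first: Gen-21 42/7≈6, Gen-9 32/11≈2.91, Gen-8 30/16≈1.88, Gen-7 44/24≈1.83, Gen-23 28/16≈1.75.
All 7 L of Gen-21 fit (value 42) → 55 remain.
Gen-9: take in full, 11 L for value 32 → 44 left.
Gen-8: take in full, 16 L for value 30 → 28 left.
Take all of Gen-7 (24 L, value 44) → 4 L left.
Fill the last 4 L with part of Gen-23: 4/16 of it earns 7.
Total value = 155.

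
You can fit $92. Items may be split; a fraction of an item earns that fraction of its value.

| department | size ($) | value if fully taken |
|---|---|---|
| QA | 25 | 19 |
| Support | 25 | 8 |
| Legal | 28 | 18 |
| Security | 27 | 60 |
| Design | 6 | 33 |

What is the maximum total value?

131.92

Rank by value-to-size ratio: Design 33/6≈5.5, Security 60/27≈2.22, QA 19/25≈0.76, Legal 18/28≈0.643, Support 8/25≈0.32.
Design: take in full, 6 $ for value 33 ; 86 left.
Security: take in full, 27 $ for value 60 ; 59 left.
QA: take in full, 25 $ for value 19 ; 34 left.
All 28 $ of Legal fit (value 18) ; 6 remain.
Only 6 $ remain; take 6/25 of Support for value 8×6/25 = 1.92.
Total value = 131.92.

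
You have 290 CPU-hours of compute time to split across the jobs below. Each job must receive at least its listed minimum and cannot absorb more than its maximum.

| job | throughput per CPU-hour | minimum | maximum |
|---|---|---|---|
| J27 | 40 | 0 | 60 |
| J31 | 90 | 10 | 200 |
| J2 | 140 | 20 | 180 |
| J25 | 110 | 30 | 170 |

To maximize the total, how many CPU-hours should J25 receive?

100

Meeting every minimum uses 0+10+20+30 = 60 CPU-hours, leaving 230.
Order the jobs by throughput per CPU-hour: J2 140 > J25 110 > J31 90 > J27 40.
J2: +160 to 180 (cap) → 70 left.
Only 70 left; J25 takes them to reach 100.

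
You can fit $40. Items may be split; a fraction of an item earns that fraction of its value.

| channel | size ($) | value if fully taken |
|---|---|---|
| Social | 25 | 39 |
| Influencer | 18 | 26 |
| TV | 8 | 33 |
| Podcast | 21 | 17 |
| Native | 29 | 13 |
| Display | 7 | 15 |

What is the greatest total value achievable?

87

Sort by value density: TV 33/8≈4.12, Display 15/7≈2.14, Social 39/25≈1.56, Influencer 26/18≈1.44, Podcast 17/21≈0.81, Native 13/29≈0.448.
TV: take in full, 8 $ for value 33 → 32 left.
All 7 $ of Display fit (value 15) → 25 remain.
All 25 $ of Social fit (value 39) → 0 remain.
Total value = 87.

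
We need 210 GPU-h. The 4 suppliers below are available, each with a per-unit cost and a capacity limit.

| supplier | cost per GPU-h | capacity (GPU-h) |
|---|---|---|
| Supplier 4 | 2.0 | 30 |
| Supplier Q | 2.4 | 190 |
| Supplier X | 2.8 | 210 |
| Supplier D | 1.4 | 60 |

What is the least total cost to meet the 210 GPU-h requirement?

432

Fill from the cheapest supplier first.
Supplier D at 1.4: take all 60 GPU-h ; 150 still needed.
Supplier 4 (2.0): use full 30 ; 120 GPU-h to go.
Supplier Q (2.4): take the remaining 120 ; done.
Supplier X: unused.
Cost = 60×1.4 + 30×2.0 + 120×2.4 = 432.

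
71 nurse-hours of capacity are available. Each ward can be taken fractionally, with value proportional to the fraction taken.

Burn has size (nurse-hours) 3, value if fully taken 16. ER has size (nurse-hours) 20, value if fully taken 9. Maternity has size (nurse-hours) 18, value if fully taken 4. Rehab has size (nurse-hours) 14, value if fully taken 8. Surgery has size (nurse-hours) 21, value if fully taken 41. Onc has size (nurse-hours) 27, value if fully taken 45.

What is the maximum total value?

Best value per unit of size first: Burn 16/3≈5.33, Surgery 41/21≈1.95, Onc 45/27≈1.67, Rehab 8/14≈0.571, ER 9/20≈0.45, Maternity 4/18≈0.222.
Take all of Burn (3 nurse-hours, value 16) ; 68 nurse-hours left.
Surgery: take in full, 21 nurse-hours for value 41 ; 47 left.
All 27 nurse-hours of Onc fit (value 45) ; 20 remain.
All 14 nurse-hours of Rehab fit (value 8) ; 6 remain.
6 nurse-hours left: a 6/20 share of ER gives 9×6/20 = 2.7.
Total value = 112.7.

112.7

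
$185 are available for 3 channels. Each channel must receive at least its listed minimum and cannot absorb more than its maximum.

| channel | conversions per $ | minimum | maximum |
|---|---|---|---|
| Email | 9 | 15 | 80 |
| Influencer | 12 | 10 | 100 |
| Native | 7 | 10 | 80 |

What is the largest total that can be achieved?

1945

Meeting every minimum uses 15+10+10 = 35 $, leaving 150.
Highest conversions per $ first: Influencer 12 > Email 9 > Native 7.
Influencer: +90 to 100 (cap) → 60 left.
Email has room for 65 more but only 60 remain, so it gets 75.
Total = 9×75 + 12×100 + 7×10 = 1945.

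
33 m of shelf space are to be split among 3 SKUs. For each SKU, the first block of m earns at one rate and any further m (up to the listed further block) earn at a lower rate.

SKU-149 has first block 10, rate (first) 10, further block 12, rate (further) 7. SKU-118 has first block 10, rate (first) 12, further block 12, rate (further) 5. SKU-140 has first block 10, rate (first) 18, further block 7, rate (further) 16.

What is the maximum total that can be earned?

472

Rank every tier by rate: SKU-140/T1 18 > SKU-140/T2 16 > SKU-118/T1 12 > SKU-149/T1 10 > SKU-149/T2 7 > SKU-118/T2 5.
SKU-140 T1 at 18: fill all 10 → 23 left.
Fill SKU-140 T2 block (7 at 16) → 16 left.
SKU-118 T1 at 12: fill all 10 → 6 left.
6 remain; put them into SKU-149 T1 at 10.
Total = 18×10 + 16×7 + 12×10 + 10×6 = 472.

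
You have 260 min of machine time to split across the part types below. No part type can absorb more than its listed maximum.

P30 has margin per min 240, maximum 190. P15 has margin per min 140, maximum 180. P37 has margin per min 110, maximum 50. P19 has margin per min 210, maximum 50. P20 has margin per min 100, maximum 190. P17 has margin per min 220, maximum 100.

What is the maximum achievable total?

Highest margin per min first: P30 240 > P17 220 > P19 210 > P15 140 > P37 110 > P20 100.
Give P30 190 to hit its cap of 190 — 70 left.
P17 has room for 100 but only 70 remain, so it gets 70.
Total = 240×190 + 220×70 = 61000.

61000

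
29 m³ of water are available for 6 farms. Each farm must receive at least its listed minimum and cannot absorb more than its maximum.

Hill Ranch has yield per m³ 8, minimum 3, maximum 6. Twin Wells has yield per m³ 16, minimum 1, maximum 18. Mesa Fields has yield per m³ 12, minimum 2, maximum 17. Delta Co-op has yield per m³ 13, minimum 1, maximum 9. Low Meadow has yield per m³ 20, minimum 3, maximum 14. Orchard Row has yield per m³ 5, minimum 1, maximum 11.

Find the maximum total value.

Meeting every minimum uses 3+1+2+1+3+1 = 11 m³, leaving 18.
Highest yield per m³ first: Low Meadow 20 > Twin Wells 16 > Delta Co-op 13 > Mesa Fields 12 > Hill Ranch 8 > Orchard Row 5.
Low Meadow: +11 to 14 (cap) → 7 left.
Twin Wells: +7 (room for 17) → 8. Pool exhausted.
Total = 8×3 + 16×8 + 12×2 + 13×1 + 20×14 + 5×1 = 474.

474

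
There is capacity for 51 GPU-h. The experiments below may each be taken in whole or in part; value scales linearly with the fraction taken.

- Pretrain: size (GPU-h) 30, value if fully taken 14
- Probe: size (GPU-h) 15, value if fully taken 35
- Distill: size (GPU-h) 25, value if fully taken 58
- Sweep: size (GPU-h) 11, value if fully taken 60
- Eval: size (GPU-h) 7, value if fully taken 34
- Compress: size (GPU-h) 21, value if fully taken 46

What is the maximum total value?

170.76

Rank by value-to-size ratio: Sweep 60/11≈5.45, Eval 34/7≈4.86, Probe 35/15≈2.33, Distill 58/25≈2.32, Compress 46/21≈2.19, Pretrain 14/30≈0.467.
Sweep: take in full, 11 GPU-h for value 60 ; 40 left.
Take all of Eval (7 GPU-h, value 34) ; 33 GPU-h left.
Take all of Probe (15 GPU-h, value 35) ; 18 GPU-h left.
Only 18 GPU-h remain; take 18/25 of Distill for value 58×18/25 = 41.76.
Total value = 170.76.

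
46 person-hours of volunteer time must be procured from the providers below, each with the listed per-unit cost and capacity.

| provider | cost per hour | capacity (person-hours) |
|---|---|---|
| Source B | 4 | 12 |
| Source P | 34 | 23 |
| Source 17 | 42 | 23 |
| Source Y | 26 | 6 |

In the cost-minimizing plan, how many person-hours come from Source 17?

Use providers in increasing cost order.
Source B (4): use full 12 — 34 person-hours to go.
Source Y (26): use full 6 — 28 person-hours to go.
Source P (34): use full 23 — 5 person-hours to go.
Take 5 from Source 17 at 42 to finish.

5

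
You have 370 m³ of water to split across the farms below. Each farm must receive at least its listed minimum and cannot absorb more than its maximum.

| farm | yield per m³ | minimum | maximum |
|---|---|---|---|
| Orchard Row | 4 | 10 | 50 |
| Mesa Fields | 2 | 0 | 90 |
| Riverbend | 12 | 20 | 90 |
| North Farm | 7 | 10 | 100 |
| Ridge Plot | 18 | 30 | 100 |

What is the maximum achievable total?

Meeting every minimum uses 10+0+20+10+30 = 70 m³, leaving 300.
Order the farms by yield per m³: Ridge Plot 18 > Riverbend 12 > North Farm 7 > Orchard Row 4 > Mesa Fields 2.
Give Ridge Plot 70 more to hit its cap of 100 → 230 left.
Riverbend: +70 to 90 (cap) → 160 left.
North Farm: +90 to 100 (cap) → 70 left.
Orchard Row takes 40 more to reach its cap of 50 → 30 left.
Mesa Fields has room for 90 more but only 30 remain, so it gets 30.
Total = 4×50 + 2×30 + 12×90 + 7×100 + 18×100 = 3840.

3840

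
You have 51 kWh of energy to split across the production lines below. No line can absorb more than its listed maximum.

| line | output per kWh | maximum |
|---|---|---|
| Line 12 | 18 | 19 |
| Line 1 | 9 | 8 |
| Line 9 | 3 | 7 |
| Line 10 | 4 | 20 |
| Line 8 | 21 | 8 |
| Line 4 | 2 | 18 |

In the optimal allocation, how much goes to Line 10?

Rank by output per kWh: Line 8 21 > Line 12 18 > Line 1 9 > Line 10 4 > Line 9 3 > Line 4 2.
Give Line 8 8 to hit its cap of 8 → 43 left.
Line 12 takes 19 to reach its cap of 19 → 24 left.
Line 1 takes 8 to reach its cap of 8 → 16 left.
Line 10 has room for 20 but only 16 remain, so it gets 16.

16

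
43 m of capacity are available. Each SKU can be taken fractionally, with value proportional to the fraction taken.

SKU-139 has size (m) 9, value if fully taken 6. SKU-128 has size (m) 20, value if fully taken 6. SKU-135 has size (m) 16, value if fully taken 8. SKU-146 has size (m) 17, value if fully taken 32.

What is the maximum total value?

Sort by value density: SKU-146 32/17≈1.88, SKU-139 6/9≈0.667, SKU-135 8/16≈0.5, SKU-128 6/20≈0.3.
SKU-146: take in full, 17 m for value 32 → 26 left.
SKU-139: take in full, 9 m for value 6 → 17 left.
All 16 m of SKU-135 fit (value 8) → 1 remain.
1 m left: a 1/20 share of SKU-128 gives 6×1/20 = 0.3.
Total value = 46.3.

46.3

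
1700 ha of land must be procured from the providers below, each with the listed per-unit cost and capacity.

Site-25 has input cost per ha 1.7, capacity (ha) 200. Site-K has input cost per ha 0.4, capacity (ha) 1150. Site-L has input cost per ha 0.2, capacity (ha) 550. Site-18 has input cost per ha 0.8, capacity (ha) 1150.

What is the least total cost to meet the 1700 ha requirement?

570

Cheapest first:
Site-L (0.2): use full 550 → 1150 ha to go.
Take 1150 from Site-K at 0.4 → need 0 more.
Site-18, Site-25: unused.
Cost = 550×0.2 + 1150×0.4 = 570.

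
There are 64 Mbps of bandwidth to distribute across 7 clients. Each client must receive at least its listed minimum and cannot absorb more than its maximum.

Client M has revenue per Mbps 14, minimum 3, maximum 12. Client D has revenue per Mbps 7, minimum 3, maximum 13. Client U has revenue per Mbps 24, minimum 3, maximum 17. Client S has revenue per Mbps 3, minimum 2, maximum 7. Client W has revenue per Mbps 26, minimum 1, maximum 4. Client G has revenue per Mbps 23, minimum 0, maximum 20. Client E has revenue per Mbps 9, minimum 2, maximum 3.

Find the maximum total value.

Meeting every minimum uses 3+3+3+2+1+0+2 = 14 Mbps, leaving 50.
Order the clients by revenue per Mbps: Client W 26 > Client U 24 > Client G 23 > Client M 14 > Client E 9 > Client D 7 > Client S 3.
Client W: +3 to 4 (cap) ; 47 left.
Client U: +14 to 17 (cap) ; 33 left.
Client G: +20 to 20 (cap) ; 13 left.
Client M: +9 to 12 (cap) ; 4 left.
Give Client E 1 more to hit its cap of 3 ; 3 left.
Client D: +3 (room for 10) → 6. Pool exhausted.
Total = 14×12 + 7×6 + 24×17 + 3×2 + 26×4 + 23×20 + 9×3 = 1215.

1215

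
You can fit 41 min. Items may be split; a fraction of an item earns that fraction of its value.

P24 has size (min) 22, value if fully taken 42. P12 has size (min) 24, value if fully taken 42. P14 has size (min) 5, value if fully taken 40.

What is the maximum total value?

Best value per unit of size first: P14 40/5≈8, P24 42/22≈1.91, P12 42/24≈1.75.
All 5 min of P14 fit (value 40) ; 36 remain.
Take all of P24 (22 min, value 42) ; 14 min left.
Fill the last 14 min with part of P12: 14/24 of it earns 24.5.
Total value = 106.5.

106.5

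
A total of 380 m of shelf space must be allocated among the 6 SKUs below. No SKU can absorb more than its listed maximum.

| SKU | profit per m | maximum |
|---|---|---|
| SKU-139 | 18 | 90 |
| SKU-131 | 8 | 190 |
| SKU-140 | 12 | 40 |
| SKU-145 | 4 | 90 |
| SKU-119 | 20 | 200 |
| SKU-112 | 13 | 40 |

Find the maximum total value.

Rank by profit per m: SKU-119 20 > SKU-139 18 > SKU-112 13 > SKU-140 12 > SKU-131 8 > SKU-145 4.
SKU-119: +200 to 200 (cap) → 180 left.
SKU-139 takes 90 to reach its cap of 90 → 90 left.
SKU-112 takes 40 to reach its cap of 40 → 50 left.
SKU-140 takes 40 to reach its cap of 40 → 10 left.
SKU-131: +10 (room for 190) → 10. Pool exhausted.
Total = 18×90 + 8×10 + 12×40 + 20×200 + 13×40 = 6700.

6700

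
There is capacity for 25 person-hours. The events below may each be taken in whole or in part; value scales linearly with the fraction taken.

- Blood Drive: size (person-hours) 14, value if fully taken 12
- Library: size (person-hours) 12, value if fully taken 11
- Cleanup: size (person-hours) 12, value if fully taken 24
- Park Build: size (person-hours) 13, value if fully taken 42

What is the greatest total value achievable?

Best value per unit of size first: Park Build 42/13≈3.23, Cleanup 24/12≈2, Library 11/12≈0.917, Blood Drive 12/14≈0.857.
Take all of Park Build (13 person-hours, value 42) ; 12 person-hours left.
All 12 person-hours of Cleanup fit (value 24) ; 0 remain.
Total value = 66.

66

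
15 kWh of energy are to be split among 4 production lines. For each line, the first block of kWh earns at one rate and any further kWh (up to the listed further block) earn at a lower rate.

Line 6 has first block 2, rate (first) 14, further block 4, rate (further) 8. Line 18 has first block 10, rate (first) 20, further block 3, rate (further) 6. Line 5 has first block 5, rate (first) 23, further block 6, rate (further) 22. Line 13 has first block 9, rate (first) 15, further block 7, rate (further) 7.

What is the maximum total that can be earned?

Treat each block as its own option and order by rate: Line 5/tier1 23 > Line 5/tier2 22 > Line 18/tier1 20 > Line 13/tier1 15 > Line 6/tier1 14 > Line 6/tier2 8 > Line 13/tier2 7 > Line 18/tier2 6.
Line 5/tier1 (23): +5 → 10 left.
Fill Line 5 tier2 block (6 at 22) → 4 left.
4 remain; put them into Line 18 tier1 at 20.
Total = 23×5 + 22×6 + 20×4 = 327.

327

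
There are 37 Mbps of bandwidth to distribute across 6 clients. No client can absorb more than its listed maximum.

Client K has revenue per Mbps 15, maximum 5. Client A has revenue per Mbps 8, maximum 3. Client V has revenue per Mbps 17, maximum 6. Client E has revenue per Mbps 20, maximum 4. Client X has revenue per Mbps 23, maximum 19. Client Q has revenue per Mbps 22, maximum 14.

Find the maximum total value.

825

Rank by revenue per Mbps: Client X 23 > Client Q 22 > Client E 20 > Client V 17 > Client K 15 > Client A 8.
Give Client X 19 to hit its cap of 19 → 18 left.
Client Q takes 14 to reach its cap of 14 → 4 left.
Client E takes 4 to reach its cap of 4 → 0 left.
Total = 20×4 + 23×19 + 22×14 = 825.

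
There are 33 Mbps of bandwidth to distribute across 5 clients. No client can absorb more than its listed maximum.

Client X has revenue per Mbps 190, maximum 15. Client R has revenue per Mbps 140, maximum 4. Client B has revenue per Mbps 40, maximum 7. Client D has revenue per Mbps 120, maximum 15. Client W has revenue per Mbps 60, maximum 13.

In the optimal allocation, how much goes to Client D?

Highest revenue per Mbps first: Client X 190 > Client R 140 > Client D 120 > Client W 60 > Client B 40.
Client X takes 15 to reach its cap of 15 → 18 left.
Give Client R 4 to hit its cap of 4 → 14 left.
Client D: +14 (room for 15) → 14. Pool exhausted.

14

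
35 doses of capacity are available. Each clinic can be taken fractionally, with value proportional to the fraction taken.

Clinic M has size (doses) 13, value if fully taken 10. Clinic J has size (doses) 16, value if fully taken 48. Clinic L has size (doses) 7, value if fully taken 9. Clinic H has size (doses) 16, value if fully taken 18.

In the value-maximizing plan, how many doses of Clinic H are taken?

12

Rank by value-to-size ratio: Clinic J 48/16≈3, Clinic L 9/7≈1.29, Clinic H 18/16≈1.12, Clinic M 10/13≈0.769.
Take all of Clinic J (16 doses, value 48) ; 19 doses left.
Clinic L: take in full, 7 doses for value 9 ; 12 left.
12 doses left: a 12/16 share of Clinic H gives 18×12/16 = 13.5.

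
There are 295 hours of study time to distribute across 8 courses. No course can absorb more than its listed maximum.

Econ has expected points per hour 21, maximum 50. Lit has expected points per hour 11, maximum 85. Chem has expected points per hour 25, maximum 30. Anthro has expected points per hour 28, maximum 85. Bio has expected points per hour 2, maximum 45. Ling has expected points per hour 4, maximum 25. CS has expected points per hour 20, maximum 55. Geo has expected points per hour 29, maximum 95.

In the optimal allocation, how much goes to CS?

35

Rank by expected points per hour: Geo 29 > Anthro 28 > Chem 25 > Econ 21 > CS 20 > Lit 11 > Ling 4 > Bio 2.
Geo takes 95 to reach its cap of 95 → 200 left.
Give Anthro 85 to hit its cap of 85 → 115 left.
Give Chem 30 to hit its cap of 30 → 85 left.
Econ: +50 to 50 (cap) → 35 left.
Only 35 left; CS takes them to reach 35.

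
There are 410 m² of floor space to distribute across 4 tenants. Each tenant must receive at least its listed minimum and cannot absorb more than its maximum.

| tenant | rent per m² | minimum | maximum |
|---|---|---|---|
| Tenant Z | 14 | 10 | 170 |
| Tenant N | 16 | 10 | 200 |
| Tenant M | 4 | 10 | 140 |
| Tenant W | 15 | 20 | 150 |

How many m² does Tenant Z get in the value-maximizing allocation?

50

Meeting every minimum uses 10+10+10+20 = 50 m², leaving 360.
Order the tenants by rent per m²: Tenant N 16 > Tenant W 15 > Tenant Z 14 > Tenant M 4.
Tenant N takes 190 more to reach its cap of 200 ; 170 left.
Tenant W takes 130 more to reach its cap of 150 ; 40 left.
Tenant Z: +40 (room for 160) → 50. Pool exhausted.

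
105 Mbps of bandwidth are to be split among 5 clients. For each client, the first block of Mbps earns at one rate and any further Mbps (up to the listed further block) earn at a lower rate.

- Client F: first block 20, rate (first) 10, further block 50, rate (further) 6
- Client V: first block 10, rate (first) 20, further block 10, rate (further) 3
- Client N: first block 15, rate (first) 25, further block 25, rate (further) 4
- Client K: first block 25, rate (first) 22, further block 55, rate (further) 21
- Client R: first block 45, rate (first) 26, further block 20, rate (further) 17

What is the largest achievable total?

2515

Treat each block as its own option and order by rate: Client R/tier1 26 > Client N/tier1 25 > Client K/tier1 22 > Client K/tier2 21 > Client V/tier1 20 > Client R/tier2 17 > Client F/tier1 10 > Client F/tier2 6 > Client N/tier2 4 > Client V/tier2 3.
Fill Client R tier1 block (45 at 26) — 60 left.
Fill Client N tier1 block (15 at 25) — 45 left.
Fill Client K tier1 block (25 at 22) — 20 left.
20 remain; put them into Client K tier2 at 21.
Total = 26×45 + 25×15 + 22×25 + 21×20 = 2515.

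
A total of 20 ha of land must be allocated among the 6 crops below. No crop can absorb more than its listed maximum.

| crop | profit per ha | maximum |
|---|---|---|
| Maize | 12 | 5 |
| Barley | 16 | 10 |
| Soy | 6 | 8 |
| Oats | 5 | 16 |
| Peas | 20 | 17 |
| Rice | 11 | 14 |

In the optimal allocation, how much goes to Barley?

Order the crops by profit per ha: Peas 20 > Barley 16 > Maize 12 > Rice 11 > Soy 6 > Oats 5.
Peas: +17 to 17 (cap) ; 3 left.
Only 3 left; Barley takes them to reach 3.

3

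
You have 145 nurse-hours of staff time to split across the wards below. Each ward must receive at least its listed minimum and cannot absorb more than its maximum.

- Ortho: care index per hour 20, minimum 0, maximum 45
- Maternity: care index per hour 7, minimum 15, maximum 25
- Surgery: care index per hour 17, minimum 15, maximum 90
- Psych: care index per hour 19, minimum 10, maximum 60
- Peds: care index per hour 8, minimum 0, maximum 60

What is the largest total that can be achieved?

2570

Meeting every minimum uses 0+15+15+10+0 = 40 nurse-hours, leaving 105.
Rank by care index per hour: Ortho 20 > Psych 19 > Surgery 17 > Peds 8 > Maternity 7.
Ortho takes 45 more to reach its cap of 45 — 60 left.
Psych takes 50 more to reach its cap of 60 — 10 left.
Surgery has room for 75 more but only 10 remain, so it gets 25.
Total = 20×45 + 7×15 + 17×25 + 19×60 = 2570.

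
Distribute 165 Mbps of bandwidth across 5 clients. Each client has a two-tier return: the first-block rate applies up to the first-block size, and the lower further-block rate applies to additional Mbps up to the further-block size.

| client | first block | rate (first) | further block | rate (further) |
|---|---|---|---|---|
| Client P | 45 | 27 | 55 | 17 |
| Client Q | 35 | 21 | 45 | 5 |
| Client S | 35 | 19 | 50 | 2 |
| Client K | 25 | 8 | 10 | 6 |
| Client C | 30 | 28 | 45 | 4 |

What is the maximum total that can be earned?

3795

Rank every tier by rate: Client C/T1 28 > Client P/T1 27 > Client Q/T1 21 > Client S/T1 19 > Client P/T2 17 > Client K/T1 8 > Client K/T2 6 > Client Q/T2 5 > Client C/T2 4 > Client S/T2 2.
Fill Client C T1 block (30 at 28) ; 135 left.
Fill Client P T1 block (45 at 27) ; 90 left.
Fill Client Q T1 block (35 at 21) ; 55 left.
Client S/T1 (19): +35 ; 20 left.
20 remain; put them into Client P T2 at 17.
Total = 28×30 + 27×45 + 21×35 + 19×35 + 17×20 = 3795.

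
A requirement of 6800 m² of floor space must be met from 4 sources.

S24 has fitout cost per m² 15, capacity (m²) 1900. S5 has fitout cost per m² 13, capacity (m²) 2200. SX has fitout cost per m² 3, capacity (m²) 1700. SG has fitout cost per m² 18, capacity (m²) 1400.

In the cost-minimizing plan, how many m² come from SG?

Cheapest first:
Take 1700 from SX at 3 ; need 5100 more.
S5 at 13: take all 2200 m² ; 2900 still needed.
S24 at 15: take all 1900 m² ; 1000 still needed.
Take 1000 from SG at 18 to finish.

1000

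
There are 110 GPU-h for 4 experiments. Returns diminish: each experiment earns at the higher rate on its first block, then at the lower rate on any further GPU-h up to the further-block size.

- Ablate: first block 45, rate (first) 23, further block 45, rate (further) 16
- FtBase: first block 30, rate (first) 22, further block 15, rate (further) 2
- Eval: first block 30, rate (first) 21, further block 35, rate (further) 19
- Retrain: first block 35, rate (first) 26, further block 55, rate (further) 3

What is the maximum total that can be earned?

2605

Treat each block as its own option and order by rate: Retrain/tier1 26 > Ablate/tier1 23 > FtBase/tier1 22 > Eval/tier1 21 > Eval/tier2 19 > Ablate/tier2 16 > Retrain/tier2 3 > FtBase/tier2 2.
Retrain tier1 at 26: fill all 35 → 75 left.
Fill Ablate tier1 block (45 at 23) → 30 left.
Fill FtBase tier1 block (30 at 22) → 0 left.
Total = 26×35 + 23×45 + 22×30 = 2605.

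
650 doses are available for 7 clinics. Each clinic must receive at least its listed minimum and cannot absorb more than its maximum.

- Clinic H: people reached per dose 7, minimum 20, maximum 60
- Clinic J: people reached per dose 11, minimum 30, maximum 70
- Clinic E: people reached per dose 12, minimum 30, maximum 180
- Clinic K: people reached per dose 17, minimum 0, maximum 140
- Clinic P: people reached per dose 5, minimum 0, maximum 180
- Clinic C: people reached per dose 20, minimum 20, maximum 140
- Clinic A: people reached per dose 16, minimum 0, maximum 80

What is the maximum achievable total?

Meeting every minimum uses 20+30+30+0+0+20+0 = 100 doses, leaving 550.
Highest people reached per dose first: Clinic C 20 > Clinic K 17 > Clinic A 16 > Clinic E 12 > Clinic J 11 > Clinic H 7 > Clinic P 5.
Clinic C takes 120 more to reach its cap of 140 → 430 left.
Give Clinic K 140 more to hit its cap of 140 → 290 left.
Clinic A takes 80 more to reach its cap of 80 → 210 left.
Clinic E: +150 to 180 (cap) → 60 left.
Clinic J takes 40 more to reach its cap of 70 → 20 left.
Clinic H has room for 40 more but only 20 remain, so it gets 40.
Total = 7×40 + 11×70 + 12×180 + 17×140 + 20×140 + 16×80 = 9670.

9670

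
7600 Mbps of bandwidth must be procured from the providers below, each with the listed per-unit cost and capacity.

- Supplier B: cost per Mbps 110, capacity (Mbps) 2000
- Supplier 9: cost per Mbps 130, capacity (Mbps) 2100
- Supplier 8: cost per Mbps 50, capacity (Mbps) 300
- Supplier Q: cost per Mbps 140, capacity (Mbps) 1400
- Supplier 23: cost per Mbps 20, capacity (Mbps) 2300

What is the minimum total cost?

680000

Use providers in increasing cost order.
Supplier 23 at 20: take all 2300 Mbps ; 5300 still needed.
Supplier 8 at 50: take all 300 Mbps ; 5000 still needed.
Supplier B (110): use full 2000 ; 3000 Mbps to go.
Supplier 9 (130): use full 2100 ; 900 Mbps to go.
Supplier Q at 140: take 900 of its 1400 ; requirement met.
Cost = 2300×20 + 300×50 + 2000×110 + 2100×130 + 900×140 = 680000.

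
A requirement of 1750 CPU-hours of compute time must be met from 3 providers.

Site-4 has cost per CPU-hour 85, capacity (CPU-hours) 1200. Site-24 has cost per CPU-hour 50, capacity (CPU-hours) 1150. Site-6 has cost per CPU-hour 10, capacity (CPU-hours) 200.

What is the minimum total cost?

Cheapest first:
Site-6 at 10: take all 200 CPU-hours → 1550 still needed.
Site-24 (50): use full 1150 → 400 CPU-hours to go.
Site-4 (85): take the remaining 400 → done.
Cost = 200×10 + 1150×50 + 400×85 = 93500.

93500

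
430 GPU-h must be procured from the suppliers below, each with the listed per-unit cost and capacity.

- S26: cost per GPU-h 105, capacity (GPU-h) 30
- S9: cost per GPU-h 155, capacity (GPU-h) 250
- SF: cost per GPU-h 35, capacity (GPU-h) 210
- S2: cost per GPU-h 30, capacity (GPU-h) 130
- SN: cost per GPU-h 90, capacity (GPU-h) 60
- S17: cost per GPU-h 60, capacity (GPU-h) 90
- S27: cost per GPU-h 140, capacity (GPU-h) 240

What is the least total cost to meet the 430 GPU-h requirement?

Use suppliers in increasing cost order.
Take 130 from S2 at 30 — need 300 more.
Take 210 from SF at 35 — need 90 more.
Take 90 from S17 at 60 — need 0 more.
SN, S26, S27, S9: unused.
Cost = 130×30 + 210×35 + 90×60 = 16650.

16650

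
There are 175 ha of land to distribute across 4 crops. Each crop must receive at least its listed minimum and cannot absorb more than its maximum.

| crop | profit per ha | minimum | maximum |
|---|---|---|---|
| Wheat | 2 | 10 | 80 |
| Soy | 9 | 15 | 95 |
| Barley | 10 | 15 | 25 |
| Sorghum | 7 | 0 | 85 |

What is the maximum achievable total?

Meeting every minimum uses 10+15+15+0 = 40 ha, leaving 135.
Rank by profit per ha: Barley 10 > Soy 9 > Sorghum 7 > Wheat 2.
Give Barley 10 more to hit its cap of 25 ; 125 left.
Give Soy 80 more to hit its cap of 95 ; 45 left.
Only 45 left; Sorghum takes them to reach 45.
Total = 2×10 + 9×95 + 10×25 + 7×45 = 1440.

1440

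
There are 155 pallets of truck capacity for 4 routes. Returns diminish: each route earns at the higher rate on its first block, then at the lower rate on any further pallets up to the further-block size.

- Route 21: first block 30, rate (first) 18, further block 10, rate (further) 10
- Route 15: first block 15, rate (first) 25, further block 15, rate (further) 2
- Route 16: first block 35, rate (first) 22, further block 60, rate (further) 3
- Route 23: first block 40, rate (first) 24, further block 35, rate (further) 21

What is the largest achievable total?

3380

Rank every tier by rate: Route 15/first 25 > Route 23/first 24 > Route 16/first 22 > Route 23/second 21 > Route 21/first 18 > Route 21/second 10 > Route 16/second 3 > Route 15/second 2.
Route 15 first at 25: fill all 15 — 140 left.
Route 23/first (24): +40 — 100 left.
Fill Route 16 first block (35 at 22) — 65 left.
Route 23 second at 21: fill all 35 — 30 left.
Route 21 first at 18: fill all 30 — 0 left.
Total = 25×15 + 24×40 + 22×35 + 21×35 + 18×30 = 3380.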